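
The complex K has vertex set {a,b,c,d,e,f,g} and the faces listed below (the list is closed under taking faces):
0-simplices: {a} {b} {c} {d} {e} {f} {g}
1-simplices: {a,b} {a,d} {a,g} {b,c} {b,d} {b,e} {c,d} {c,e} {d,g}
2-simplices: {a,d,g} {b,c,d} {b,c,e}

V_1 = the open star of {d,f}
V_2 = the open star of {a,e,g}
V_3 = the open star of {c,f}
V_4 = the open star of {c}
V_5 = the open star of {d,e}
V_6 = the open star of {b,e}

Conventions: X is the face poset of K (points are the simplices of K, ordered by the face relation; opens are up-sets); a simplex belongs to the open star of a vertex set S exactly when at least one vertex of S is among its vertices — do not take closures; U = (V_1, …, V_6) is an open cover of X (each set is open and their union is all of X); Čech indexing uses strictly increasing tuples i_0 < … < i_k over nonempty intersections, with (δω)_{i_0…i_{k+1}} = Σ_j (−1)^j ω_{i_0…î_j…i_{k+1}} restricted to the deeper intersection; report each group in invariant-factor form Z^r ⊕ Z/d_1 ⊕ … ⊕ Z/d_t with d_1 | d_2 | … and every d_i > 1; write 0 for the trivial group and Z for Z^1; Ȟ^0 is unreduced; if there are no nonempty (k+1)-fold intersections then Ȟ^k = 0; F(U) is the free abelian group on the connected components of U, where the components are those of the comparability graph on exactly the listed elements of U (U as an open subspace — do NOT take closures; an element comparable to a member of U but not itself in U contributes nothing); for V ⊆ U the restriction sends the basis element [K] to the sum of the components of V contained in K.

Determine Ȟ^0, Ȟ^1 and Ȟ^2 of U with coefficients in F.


intersection data:
  V1={{d},{f},{a,d},{b,d},{c,d},{d,g},{a,d,g},{b,c,d}} V2={{a},{e},{g},{a,b},{a,d},{a,g},{b,e},{c,e},{d,g},{a,d,g},{b,c,e}} V3={{c},{f},{b,c},{c,d},{c,e},{b,c,d},{b,c,e}} V4={{c},{b,c},{c,d},{c,e},{b,c,d},{b,c,e}} V5={{d},{e},{a,d},{b,d},{b,e},{c,d},{c,e},{d,g},{a,d,g},{b,c,d},{b,c,e}} V6={{b},{e},{a,b},{b,c},{b,d},{b,e},{c,e},{b,c,d},{b,c,e}}
  V12={{a,d},{d,g},{a,d,g}} V13={{f},{c,d},{b,c,d}} V14={{c,d},{b,c,d}} V15={{d},{a,d},{b,d},{c,d},{d,g},{a,d,g},{b,c,d}} V16={{b,d},{b,c,d}} V23={{c,e},{b,c,e}} V24={{c,e},{b,c,e}} V25={{e},{a,d},{b,e},{c,e},{d,g},{a,d,g},{b,c,e}} V26={{e},{a,b},{b,e},{c,e},{b,c,e}} V34={{c},{b,c},{c,d},{c,e},{b,c,d},{b,c,e}} V35={{c,d},{c,e},{b,c,d},{b,c,e}} V36={{b,c},{c,e},{b,c,d},{b,c,e}} V45={{c,d},{c,e},{b,c,d},{b,c,e}} V46={{b,c},{c,e},{b,c,d},{b,c,e}} V56={{e},{b,d},{b,e},{c,e},{b,c,d},{b,c,e}}
  V125={{a,d},{d,g},{a,d,g}} V134={{c,d},{b,c,d}} V135={{c,d},{b,c,d}} V136={{b,c,d}} V145={{c,d},{b,c,d}} V146={{b,c,d}} V156={{b,d},{b,c,d}} V234={{c,e},{b,c,e}} V235={{c,e},{b,c,e}} V236={{c,e},{b,c,e}} V245={{c,e},{b,c,e}} V246={{c,e},{b,c,e}} V256={{e},{b,e},{c,e},{b,c,e}} V345={{c,d},{c,e},{b,c,d},{b,c,e}} V346={{b,c},{c,e},{b,c,d},{b,c,e}} V356={{c,e},{b,c,d},{b,c,e}} V456={{c,e},{b,c,d},{b,c,e}}
  V1345={{c,d},{b,c,d}} V1346={{b,c,d}} V1356={{b,c,d}} V1456={{b,c,d}} V2345={{c,e},{b,c,e}} V2346={{c,e},{b,c,e}} V2356={{c,e},{b,c,e}} V2456={{c,e},{b,c,e}} V3456={{c,e},{b,c,d},{b,c,e}}
  V13456={{b,c,d}} V23456={{c,e},{b,c,e}}
components per intersection:
  V1: {{d},{a,d},{b,d},{c,d},{d,g},{a,d,g},{b,c,d}} {{f}}
  V2: {{a},{g},{a,b},{a,d},{a,g},{d,g},{a,d,g}} {{e},{b,e},{c,e},{b,c,e}}
  V3: {{c},{b,c},{c,d},{c,e},{b,c,d},{b,c,e}} {{f}}
  V4: {{c},{b,c},{c,d},{c,e},{b,c,d},{b,c,e}}
  V5: {{d},{a,d},{b,d},{c,d},{d,g},{a,d,g},{b,c,d}} {{e},{b,e},{c,e},{b,c,e}}
  V6: {{b},{e},{a,b},{b,c},{b,d},{b,e},{c,e},{b,c,d},{b,c,e}}
  V12: {{a,d},{d,g},{a,d,g}}
  V13: {{f}} {{c,d},{b,c,d}}
  V14: {{c,d},{b,c,d}}
  V15: {{d},{a,d},{b,d},{c,d},{d,g},{a,d,g},{b,c,d}}
  V16: {{b,d},{b,c,d}}
  V23: {{c,e},{b,c,e}}
  V24: {{c,e},{b,c,e}}
  V25: {{e},{b,e},{c,e},{b,c,e}} {{a,d},{d,g},{a,d,g}}
  V26: {{e},{b,e},{c,e},{b,c,e}} {{a,b}}
  V34: {{c},{b,c},{c,d},{c,e},{b,c,d},{b,c,e}}
  V35: {{c,d},{b,c,d}} {{c,e},{b,c,e}}
  V36: {{b,c},{c,e},{b,c,d},{b,c,e}}
  V45: {{c,d},{b,c,d}} {{c,e},{b,c,e}}
  V46: {{b,c},{c,e},{b,c,d},{b,c,e}}
  V56: {{e},{b,e},{c,e},{b,c,e}} {{b,d},{b,c,d}}
  V125: {{a,d},{d,g},{a,d,g}}
  V134: {{c,d},{b,c,d}}
  V135: {{c,d},{b,c,d}}
  V136: {{b,c,d}}
  V145: {{c,d},{b,c,d}}
  V146: {{b,c,d}}
  V156: {{b,d},{b,c,d}}
  V234: {{c,e},{b,c,e}}
  V235: {{c,e},{b,c,e}}
  V236: {{c,e},{b,c,e}}
  V245: {{c,e},{b,c,e}}
  V246: {{c,e},{b,c,e}}
  V256: {{e},{b,e},{c,e},{b,c,e}}
  V345: {{c,d},{b,c,d}} {{c,e},{b,c,e}}
  V346: {{b,c},{c,e},{b,c,d},{b,c,e}}
  V356: {{c,e},{b,c,e}} {{b,c,d}}
  V456: {{c,e},{b,c,e}} {{b,c,d}}
  V1345: {{c,d},{b,c,d}}
  V1346: {{b,c,d}}
  V1356: {{b,c,d}}
  V1456: {{b,c,d}}
  V2345: {{c,e},{b,c,e}}
  V2346: {{c,e},{b,c,e}}
  V2356: {{c,e},{b,c,e}}
  V2456: {{c,e},{b,c,e}}
  V3456: {{c,e},{b,c,e}} {{b,c,d}}
  V13456: {{b,c,d}}
  V23456: {{c,e},{b,c,e}}
C dims 10,21,20,10; δ0: rk 8, SNF 1^8; δ1: rk 12, SNF 1^12; δ2: rk 8, SNF 1^8
Ȟ^0 = (10 − 8) − 0 = 2, so Ȟ^0 ≅ Z^2
Ȟ^1 = (21 − 12) − 8 = 1, so Ȟ^1 ≅ Z
Ȟ^2 = (20 − 8) − 12 = 0, so Ȟ^2 ≅ 0

Ȟ^0(U;F) ≅ Z^2, Ȟ^1(U;F) ≅ Z and Ȟ^2(U;F) ≅ 0


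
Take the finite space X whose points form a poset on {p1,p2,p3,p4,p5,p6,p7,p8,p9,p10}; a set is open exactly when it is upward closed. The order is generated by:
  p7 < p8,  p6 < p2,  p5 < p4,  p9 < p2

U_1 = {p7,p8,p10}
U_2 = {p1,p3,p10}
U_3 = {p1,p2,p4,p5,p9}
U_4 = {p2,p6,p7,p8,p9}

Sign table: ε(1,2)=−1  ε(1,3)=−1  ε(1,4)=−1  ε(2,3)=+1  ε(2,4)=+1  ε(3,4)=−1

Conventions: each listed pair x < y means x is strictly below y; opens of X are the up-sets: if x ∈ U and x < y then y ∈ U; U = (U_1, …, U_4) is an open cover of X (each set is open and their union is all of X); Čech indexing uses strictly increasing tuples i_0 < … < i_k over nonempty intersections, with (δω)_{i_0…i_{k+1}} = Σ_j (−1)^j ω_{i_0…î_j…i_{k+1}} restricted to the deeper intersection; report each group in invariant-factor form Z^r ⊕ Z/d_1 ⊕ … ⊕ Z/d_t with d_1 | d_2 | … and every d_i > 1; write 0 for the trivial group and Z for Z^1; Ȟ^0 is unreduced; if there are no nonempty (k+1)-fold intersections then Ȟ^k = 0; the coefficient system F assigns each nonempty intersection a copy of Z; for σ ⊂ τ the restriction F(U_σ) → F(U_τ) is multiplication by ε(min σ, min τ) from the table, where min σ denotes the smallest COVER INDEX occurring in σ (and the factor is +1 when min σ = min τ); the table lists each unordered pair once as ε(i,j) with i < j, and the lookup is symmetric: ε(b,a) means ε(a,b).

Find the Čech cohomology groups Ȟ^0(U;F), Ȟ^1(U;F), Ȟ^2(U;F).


Ȟ^0 ≅ 0, Ȟ^1 ≅ Z/2, Ȟ^2 ≅ 0

cover nerve:
  U12={p10} U14={p7,p8} U23={p1} U34={p2,p9}
C dims 4,4; δ0: rk 4, SNF 1^3·2
Ȟ^0: (4−4)−0=0 ⇒ 0
Ȟ^1: (4−0)−4=0 plus torsion [2] ⇒ Z/2
Ȟ^2: (0−0)−0=0 ⇒ 0


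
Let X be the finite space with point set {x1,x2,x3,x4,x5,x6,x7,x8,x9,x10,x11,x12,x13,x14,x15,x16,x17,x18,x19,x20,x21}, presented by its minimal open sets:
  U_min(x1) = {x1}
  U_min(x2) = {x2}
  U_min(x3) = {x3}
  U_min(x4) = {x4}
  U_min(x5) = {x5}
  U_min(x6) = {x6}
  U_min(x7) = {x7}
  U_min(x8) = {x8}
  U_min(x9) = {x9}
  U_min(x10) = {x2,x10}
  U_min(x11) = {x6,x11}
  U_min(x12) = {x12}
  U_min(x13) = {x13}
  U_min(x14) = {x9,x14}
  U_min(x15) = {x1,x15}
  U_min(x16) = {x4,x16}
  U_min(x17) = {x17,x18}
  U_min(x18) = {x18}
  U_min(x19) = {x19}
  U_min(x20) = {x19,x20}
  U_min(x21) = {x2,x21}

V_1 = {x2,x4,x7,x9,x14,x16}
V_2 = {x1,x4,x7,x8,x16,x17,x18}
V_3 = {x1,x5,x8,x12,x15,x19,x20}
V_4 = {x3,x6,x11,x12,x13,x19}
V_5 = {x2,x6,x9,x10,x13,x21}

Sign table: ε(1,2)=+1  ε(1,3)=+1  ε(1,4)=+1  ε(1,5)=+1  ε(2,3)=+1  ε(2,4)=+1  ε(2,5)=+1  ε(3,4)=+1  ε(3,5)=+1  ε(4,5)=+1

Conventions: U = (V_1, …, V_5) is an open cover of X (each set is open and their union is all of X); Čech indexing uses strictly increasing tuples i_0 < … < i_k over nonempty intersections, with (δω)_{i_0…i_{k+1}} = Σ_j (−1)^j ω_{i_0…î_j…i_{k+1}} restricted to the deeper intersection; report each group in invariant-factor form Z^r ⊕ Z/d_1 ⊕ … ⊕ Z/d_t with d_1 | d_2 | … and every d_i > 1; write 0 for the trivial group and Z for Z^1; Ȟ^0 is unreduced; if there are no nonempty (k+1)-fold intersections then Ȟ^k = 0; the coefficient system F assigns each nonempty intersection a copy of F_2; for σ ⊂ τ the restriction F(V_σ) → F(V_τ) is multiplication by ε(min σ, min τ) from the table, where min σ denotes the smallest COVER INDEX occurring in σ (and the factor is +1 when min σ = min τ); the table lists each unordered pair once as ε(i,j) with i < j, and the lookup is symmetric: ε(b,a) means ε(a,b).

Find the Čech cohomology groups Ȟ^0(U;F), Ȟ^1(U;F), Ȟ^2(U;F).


nonempty overlaps:
  V12={x4,x7,x16} V15={x2,x9} V23={x1,x8} V34={x12,x19} V45={x6,x13}
C dims 5,5; δ0: rk_F2 4
degree 0: 5−4−0 = 1 → Ȟ^0 ≅ Z/2
degree 1: 5−0−4 = 1 → Ȟ^1 ≅ Z/2
degree 2: 0−0−0 = 0 → Ȟ^2 ≅ 0

Ȟ^0 ≅ Z/2, Ȟ^1 ≅ Z/2 and Ȟ^2 ≅ 0


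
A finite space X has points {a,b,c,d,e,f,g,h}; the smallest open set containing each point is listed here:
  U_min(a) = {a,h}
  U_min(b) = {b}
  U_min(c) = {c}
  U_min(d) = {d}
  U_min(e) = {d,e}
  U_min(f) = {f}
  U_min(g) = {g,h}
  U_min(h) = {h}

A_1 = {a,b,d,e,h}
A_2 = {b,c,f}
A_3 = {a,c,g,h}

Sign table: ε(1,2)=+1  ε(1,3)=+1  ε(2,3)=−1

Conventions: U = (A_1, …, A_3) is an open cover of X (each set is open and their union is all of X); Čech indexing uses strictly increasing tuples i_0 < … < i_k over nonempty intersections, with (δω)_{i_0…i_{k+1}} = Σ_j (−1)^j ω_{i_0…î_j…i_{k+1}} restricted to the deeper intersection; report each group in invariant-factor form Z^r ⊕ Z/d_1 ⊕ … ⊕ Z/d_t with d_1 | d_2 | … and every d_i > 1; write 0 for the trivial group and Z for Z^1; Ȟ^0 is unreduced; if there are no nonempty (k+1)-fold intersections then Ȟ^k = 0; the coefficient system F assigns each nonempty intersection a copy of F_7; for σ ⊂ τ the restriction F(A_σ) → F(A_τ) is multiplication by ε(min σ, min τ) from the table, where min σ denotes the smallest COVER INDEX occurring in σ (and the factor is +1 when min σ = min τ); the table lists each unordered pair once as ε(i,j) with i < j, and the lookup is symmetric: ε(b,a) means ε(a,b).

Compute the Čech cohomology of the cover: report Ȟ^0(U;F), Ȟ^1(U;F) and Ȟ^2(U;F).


nonempty intersections:
  A12={b} A13={a,h} A23={c}
C dims 3,3; δ0: rk_F7 3
Ȟ^0: (3−3)−0=0 ⇒ 0
Ȟ^1: (3−0)−3=0 ⇒ 0
Ȟ^2: (0−0)−0=0 ⇒ 0

Ȟ^0 ≅ 0, Ȟ^1 ≅ 0, Ȟ^2 ≅ 0


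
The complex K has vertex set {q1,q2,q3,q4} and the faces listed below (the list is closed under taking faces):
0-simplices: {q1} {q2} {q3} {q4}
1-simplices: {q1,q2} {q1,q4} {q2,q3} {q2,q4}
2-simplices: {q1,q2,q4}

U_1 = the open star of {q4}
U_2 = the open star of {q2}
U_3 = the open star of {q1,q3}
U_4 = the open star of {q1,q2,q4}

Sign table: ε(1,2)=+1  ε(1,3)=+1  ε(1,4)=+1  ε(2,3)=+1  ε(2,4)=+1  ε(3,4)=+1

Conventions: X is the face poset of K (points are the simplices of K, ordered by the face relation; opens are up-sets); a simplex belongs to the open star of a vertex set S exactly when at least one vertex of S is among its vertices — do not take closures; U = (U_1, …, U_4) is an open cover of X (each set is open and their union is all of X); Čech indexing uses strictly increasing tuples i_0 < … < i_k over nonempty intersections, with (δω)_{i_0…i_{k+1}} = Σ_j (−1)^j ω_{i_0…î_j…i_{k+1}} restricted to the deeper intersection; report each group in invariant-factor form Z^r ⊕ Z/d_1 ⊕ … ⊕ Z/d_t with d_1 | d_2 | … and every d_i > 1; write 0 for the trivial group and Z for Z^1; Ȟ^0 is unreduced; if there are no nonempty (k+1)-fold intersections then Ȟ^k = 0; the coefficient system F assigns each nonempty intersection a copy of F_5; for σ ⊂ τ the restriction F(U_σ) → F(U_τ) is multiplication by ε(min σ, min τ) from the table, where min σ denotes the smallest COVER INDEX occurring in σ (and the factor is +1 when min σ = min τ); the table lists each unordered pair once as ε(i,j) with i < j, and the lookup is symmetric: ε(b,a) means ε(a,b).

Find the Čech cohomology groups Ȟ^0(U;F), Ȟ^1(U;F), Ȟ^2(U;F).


Ȟ^0(U;F) ≅ Z/5, Ȟ^1(U;F) ≅ 0, Ȟ^2(U;F) ≅ 0

nonempty overlaps:
  U1={{q4},{q1,q4},{q2,q4},{q1,q2,q4}} U2={{q2},{q1,q2},{q2,q3},{q2,q4},{q1,q2,q4}} U3={{q1},{q3},{q1,q2},{q1,q4},{q2,q3},{q1,q2,q4}} U4={{q1},{q2},{q4},{q1,q2},{q1,q4},{q2,q3},{q2,q4},{q1,q2,q4}}
  U12={{q2,q4},{q1,q2,q4}} U13={{q1,q4},{q1,q2,q4}} U14={{q4},{q1,q4},{q2,q4},{q1,q2,q4}} U23={{q1,q2},{q2,q3},{q1,q2,q4}} U24={{q2},{q1,q2},{q2,q3},{q2,q4},{q1,q2,q4}} U34={{q1},{q1,q2},{q1,q4},{q2,q3},{q1,q2,q4}}
  U123={{q1,q2,q4}} U124={{q2,q4},{q1,q2,q4}} U134={{q1,q4},{q1,q2,q4}} U234={{q1,q2},{q2,q3},{q1,q2,q4}}
  U1234={{q1,q2,q4}}
C dims 4,6,4,1; δ0: rk_F5 3; δ1: rk_F5 3; δ2: rk_F5 1
degree 0: 4−3−0 = 1 → Ȟ^0 ≅ Z/5
degree 1: 6−3−3 = 0 → Ȟ^1 ≅ 0
degree 2: 4−1−3 = 0 → Ȟ^2 ≅ 0


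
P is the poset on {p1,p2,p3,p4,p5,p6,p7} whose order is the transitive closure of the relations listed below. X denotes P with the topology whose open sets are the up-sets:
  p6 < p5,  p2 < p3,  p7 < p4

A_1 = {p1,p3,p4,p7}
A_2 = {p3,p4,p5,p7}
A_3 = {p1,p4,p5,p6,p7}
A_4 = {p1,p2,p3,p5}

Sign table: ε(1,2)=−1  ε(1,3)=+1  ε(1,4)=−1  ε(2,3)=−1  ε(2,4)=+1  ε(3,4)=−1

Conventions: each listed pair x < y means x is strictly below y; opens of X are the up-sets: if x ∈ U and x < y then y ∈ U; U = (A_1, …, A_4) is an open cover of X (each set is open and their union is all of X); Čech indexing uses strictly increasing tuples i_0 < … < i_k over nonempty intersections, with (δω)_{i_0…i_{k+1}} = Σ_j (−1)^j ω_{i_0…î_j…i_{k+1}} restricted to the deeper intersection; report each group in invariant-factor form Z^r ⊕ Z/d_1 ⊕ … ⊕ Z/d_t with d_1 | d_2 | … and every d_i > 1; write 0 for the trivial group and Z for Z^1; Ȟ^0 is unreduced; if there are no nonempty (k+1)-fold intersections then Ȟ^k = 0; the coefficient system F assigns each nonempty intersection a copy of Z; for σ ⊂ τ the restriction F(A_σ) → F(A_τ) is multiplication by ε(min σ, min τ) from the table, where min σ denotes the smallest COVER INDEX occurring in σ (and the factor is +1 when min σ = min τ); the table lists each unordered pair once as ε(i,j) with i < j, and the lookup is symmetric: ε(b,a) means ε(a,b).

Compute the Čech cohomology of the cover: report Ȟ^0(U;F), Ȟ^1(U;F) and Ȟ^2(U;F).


Ȟ^0 = Z, Ȟ^1 = 0 and Ȟ^2 = Z

nonempty intersections:
  A12={p3,p4,p7} A13={p1,p4,p7} A14={p1,p3} A23={p4,p5,p7} A24={p3,p5} A34={p1,p5}
  A123={p4,p7} A124={p3} A134={p1} A234={p5}
C dims 4,6,4; δ0: rk 3, SNF 1^3; δ1: rk 3, SNF 1^3
Ȟ^0: (4−3)−0=1 ⇒ Z
Ȟ^1: (6−3)−3=0 ⇒ 0
Ȟ^2: (4−0)−3=1 ⇒ Z


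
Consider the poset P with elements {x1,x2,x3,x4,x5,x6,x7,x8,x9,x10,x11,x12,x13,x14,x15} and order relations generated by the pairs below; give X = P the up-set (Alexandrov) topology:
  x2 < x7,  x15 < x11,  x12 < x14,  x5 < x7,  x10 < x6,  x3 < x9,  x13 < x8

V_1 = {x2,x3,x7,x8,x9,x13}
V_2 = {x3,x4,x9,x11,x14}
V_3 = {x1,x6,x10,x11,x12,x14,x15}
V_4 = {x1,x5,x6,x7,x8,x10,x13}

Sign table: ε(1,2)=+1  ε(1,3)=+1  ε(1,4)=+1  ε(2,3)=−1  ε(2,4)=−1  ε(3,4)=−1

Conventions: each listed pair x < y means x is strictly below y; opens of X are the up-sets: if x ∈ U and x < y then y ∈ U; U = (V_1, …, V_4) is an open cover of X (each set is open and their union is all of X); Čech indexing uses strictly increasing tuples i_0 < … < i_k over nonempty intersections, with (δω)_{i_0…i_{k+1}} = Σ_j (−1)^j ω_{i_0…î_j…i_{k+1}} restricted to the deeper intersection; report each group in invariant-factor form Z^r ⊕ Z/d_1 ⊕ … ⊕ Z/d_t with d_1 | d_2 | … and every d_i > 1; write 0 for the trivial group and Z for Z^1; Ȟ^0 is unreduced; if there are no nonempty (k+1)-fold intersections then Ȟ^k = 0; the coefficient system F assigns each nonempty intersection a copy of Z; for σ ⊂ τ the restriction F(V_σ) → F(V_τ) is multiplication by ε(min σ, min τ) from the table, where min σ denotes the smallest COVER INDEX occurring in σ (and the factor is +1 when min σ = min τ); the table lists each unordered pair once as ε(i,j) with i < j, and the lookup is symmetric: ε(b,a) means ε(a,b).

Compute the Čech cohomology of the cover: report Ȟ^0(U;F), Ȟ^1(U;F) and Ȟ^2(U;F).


Ȟ^0 = Z, Ȟ^1 = Z and Ȟ^2 = 0

cover nerve:
  V12={x3,x9} V14={x7,x8,x13} V23={x11,x14} V34={x1,x6,x10}
C dims 4,4; δ0: rk 3, SNF 1^3
Ȟ^0: (4−3)−0=1 ⇒ Z
Ȟ^1: (4−0)−3=1 ⇒ Z
Ȟ^2: (0−0)−0=0 ⇒ 0


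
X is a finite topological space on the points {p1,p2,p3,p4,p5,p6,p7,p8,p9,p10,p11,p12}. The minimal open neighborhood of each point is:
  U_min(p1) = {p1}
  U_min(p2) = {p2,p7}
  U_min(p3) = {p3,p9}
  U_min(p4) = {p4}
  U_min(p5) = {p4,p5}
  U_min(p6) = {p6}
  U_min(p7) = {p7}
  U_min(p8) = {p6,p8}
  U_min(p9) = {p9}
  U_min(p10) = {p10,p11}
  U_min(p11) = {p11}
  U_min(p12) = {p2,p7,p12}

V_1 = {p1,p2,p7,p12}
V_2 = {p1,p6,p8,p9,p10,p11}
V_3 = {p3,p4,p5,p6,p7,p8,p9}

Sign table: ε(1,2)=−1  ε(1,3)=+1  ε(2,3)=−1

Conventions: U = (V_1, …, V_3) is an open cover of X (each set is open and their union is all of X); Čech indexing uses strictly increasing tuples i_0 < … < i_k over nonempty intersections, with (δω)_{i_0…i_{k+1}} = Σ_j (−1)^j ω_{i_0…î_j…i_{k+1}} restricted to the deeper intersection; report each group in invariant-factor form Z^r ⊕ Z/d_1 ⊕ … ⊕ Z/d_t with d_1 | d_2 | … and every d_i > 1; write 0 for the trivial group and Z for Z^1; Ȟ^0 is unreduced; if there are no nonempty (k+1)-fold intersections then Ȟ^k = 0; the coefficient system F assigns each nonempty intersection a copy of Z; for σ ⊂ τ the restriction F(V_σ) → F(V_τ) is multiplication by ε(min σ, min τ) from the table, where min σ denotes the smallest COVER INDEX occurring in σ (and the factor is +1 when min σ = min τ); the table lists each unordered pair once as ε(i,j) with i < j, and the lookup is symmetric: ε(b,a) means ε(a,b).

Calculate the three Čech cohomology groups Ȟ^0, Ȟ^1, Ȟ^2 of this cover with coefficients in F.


nonempty intersections:
  V12={p1} V13={p7} V23={p6,p8,p9}
C dims 3,3; δ0: rk 2, SNF 1^2
Ȟ^0: (3−2)−0=1 ⇒ Z
Ȟ^1: (3−0)−2=1 ⇒ Z
Ȟ^2: (0−0)−0=0 ⇒ 0

Ȟ^0 = Z,  Ȟ^1 = Z,  Ȟ^2 = 0


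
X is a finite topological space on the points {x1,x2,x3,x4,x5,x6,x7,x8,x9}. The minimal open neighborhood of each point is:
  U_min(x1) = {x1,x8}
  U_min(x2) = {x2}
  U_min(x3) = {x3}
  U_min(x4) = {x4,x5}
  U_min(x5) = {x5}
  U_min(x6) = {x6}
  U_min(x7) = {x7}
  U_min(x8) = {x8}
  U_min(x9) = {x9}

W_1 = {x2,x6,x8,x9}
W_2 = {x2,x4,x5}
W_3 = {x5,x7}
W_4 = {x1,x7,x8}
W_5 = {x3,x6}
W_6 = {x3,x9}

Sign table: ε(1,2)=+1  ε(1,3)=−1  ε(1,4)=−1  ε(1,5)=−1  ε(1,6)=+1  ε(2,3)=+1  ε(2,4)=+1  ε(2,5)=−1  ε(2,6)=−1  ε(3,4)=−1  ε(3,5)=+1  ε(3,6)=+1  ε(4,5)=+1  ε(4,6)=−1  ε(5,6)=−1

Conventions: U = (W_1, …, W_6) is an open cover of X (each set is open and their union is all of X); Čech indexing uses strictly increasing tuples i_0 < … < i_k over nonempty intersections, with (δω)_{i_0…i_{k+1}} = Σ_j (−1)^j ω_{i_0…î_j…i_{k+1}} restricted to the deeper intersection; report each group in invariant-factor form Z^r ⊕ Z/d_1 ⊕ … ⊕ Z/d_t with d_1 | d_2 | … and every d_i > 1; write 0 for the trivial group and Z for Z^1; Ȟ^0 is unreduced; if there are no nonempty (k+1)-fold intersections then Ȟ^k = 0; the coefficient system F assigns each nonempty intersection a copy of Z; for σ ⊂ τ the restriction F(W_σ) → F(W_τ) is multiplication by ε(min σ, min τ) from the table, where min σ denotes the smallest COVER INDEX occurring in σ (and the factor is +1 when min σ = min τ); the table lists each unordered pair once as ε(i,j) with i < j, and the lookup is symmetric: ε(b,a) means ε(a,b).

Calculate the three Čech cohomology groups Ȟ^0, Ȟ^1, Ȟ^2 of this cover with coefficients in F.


nonempty intersections:
  W12={x2} W14={x8} W15={x6} W16={x9} W23={x5} W34={x7} W56={x3}
C dims 6,7; δ0: rk 5, SNF 1^5
Ȟ^0: (6−5)−0=1 ⇒ Z
Ȟ^1: (7−0)−5=2 ⇒ Z^2
Ȟ^2: (0−0)−0=0 ⇒ 0

Ȟ^0 ≅ Z,  Ȟ^1 ≅ Z^2,  Ȟ^2 ≅ 0


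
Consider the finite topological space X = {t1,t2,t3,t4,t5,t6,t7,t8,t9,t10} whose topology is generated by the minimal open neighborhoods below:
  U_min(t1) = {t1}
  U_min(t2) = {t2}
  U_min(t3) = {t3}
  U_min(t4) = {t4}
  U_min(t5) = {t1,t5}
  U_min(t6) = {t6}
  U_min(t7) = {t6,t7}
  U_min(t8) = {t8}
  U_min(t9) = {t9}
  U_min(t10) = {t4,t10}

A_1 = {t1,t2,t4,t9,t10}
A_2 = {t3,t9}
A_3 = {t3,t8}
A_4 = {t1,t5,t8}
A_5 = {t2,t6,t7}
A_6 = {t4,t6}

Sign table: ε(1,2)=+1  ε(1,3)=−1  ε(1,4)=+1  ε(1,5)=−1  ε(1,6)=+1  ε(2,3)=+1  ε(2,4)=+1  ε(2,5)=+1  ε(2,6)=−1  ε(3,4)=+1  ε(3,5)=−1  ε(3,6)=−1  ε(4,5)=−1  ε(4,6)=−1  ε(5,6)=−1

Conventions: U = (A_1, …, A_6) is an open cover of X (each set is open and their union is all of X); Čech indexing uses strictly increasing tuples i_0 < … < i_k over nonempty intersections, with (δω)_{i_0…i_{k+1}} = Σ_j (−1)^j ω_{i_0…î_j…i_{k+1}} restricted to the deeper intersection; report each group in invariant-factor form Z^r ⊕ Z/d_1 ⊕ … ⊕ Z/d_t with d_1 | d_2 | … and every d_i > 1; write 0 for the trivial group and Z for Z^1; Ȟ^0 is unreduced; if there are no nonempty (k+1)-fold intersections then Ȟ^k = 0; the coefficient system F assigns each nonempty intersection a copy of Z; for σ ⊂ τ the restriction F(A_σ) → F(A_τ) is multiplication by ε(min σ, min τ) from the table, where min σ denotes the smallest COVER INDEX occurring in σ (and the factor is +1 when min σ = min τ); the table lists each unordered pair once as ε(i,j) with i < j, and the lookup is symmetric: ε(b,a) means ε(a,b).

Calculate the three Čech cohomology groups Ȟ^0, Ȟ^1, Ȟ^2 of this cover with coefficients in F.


nerve of the cover:
  A12={t9} A14={t1} A15={t2} A16={t4} A23={t3} A34={t8} A56={t6}
C dims 6,7; δ0: rk 5, SNF 1^5
Ȟ^0 = (6 − 5) − 0 = 1, so Ȟ^0 ≅ Z
Ȟ^1 = (7 − 0) − 5 = 2, so Ȟ^1 ≅ Z^2
Ȟ^2 = (0 − 0) − 0 = 0, so Ȟ^2 ≅ 0

Ȟ^0 ≅ Z, Ȟ^1 ≅ Z^2 and Ȟ^2 ≅ 0


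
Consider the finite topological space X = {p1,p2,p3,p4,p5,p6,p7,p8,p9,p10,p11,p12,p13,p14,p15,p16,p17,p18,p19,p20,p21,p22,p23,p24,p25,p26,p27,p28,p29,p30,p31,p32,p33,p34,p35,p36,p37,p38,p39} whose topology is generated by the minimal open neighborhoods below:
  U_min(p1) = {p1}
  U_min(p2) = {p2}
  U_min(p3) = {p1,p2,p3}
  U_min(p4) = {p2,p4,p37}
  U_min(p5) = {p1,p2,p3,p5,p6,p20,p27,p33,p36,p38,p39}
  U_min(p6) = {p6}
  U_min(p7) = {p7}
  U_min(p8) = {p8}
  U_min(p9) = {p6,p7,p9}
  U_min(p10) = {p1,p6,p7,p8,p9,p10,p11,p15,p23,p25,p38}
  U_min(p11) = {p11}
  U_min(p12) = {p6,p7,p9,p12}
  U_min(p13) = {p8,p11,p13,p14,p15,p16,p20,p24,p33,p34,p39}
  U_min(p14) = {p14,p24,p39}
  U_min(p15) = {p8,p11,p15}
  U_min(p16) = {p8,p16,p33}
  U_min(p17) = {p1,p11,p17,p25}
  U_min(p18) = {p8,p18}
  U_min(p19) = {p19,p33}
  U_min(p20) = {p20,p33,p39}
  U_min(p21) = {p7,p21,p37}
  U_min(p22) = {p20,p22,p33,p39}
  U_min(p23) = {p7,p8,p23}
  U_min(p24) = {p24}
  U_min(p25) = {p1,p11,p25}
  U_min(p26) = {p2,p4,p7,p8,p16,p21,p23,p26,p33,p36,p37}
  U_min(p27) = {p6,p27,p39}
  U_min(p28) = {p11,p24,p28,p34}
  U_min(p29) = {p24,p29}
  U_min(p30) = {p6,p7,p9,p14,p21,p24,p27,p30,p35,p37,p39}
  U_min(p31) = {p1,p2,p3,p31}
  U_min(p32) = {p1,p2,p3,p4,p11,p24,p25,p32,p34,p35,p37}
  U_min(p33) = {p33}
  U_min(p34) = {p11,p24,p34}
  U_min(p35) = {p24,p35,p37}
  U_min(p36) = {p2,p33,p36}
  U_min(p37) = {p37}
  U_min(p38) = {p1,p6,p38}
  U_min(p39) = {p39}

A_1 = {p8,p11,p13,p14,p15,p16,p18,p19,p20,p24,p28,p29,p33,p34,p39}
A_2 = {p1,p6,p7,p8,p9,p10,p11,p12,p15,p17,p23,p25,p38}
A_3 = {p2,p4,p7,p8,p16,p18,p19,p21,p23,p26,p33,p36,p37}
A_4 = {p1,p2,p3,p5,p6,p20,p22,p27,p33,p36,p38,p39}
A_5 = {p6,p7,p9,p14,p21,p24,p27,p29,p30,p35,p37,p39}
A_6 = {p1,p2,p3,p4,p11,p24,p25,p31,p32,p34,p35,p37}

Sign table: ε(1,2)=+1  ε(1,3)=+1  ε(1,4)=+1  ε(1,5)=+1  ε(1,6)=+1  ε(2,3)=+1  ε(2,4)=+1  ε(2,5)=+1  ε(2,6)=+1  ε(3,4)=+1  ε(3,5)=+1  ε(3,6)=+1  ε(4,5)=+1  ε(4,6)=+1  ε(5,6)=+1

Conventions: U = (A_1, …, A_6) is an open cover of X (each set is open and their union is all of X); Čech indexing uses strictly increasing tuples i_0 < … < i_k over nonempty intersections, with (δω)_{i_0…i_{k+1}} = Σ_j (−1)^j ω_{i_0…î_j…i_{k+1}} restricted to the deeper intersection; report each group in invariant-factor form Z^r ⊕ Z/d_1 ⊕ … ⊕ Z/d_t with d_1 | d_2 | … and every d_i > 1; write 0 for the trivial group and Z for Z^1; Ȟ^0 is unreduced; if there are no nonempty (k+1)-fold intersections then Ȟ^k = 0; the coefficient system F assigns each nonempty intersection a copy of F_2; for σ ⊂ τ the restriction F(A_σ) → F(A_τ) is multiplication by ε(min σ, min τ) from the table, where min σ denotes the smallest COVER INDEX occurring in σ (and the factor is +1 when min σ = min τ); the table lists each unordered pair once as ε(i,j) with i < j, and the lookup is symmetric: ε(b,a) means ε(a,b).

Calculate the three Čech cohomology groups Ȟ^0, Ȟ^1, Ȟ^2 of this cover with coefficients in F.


intersection data:
  A12={p8,p11,p15} A13={p8,p16,p18,p19,p33} A14={p20,p33,p39} A15={p14,p24,p29,p39} A16={p11,p24,p34} A23={p7,p8,p23} A24={p1,p6,p38} A25={p6,p7,p9} A26={p1,p11,p25} A34={p2,p33,p36} A35={p7,p21,p37} A36={p2,p4,p37} A45={p6,p27,p39} A46={p1,p2,p3} A56={p24,p35,p37}
  A123={p8} A126={p11} A134={p33} A145={p39} A156={p24} A235={p7} A245={p6} A246={p1} A346={p2} A356={p37}
C dims 6,15,10; δ0: rk_F2 5; δ1: rk_F2 9
Ȟ^0 = (6 − 5) − 0 = 1, so Ȟ^0 ≅ Z/2
Ȟ^1 = (15 − 9) − 5 = 1, so Ȟ^1 ≅ Z/2
Ȟ^2 = (10 − 0) − 9 = 1, so Ȟ^2 ≅ Z/2

Ȟ^0 ≅ Z/2,  Ȟ^1 ≅ Z/2,  Ȟ^2 ≅ Z/2


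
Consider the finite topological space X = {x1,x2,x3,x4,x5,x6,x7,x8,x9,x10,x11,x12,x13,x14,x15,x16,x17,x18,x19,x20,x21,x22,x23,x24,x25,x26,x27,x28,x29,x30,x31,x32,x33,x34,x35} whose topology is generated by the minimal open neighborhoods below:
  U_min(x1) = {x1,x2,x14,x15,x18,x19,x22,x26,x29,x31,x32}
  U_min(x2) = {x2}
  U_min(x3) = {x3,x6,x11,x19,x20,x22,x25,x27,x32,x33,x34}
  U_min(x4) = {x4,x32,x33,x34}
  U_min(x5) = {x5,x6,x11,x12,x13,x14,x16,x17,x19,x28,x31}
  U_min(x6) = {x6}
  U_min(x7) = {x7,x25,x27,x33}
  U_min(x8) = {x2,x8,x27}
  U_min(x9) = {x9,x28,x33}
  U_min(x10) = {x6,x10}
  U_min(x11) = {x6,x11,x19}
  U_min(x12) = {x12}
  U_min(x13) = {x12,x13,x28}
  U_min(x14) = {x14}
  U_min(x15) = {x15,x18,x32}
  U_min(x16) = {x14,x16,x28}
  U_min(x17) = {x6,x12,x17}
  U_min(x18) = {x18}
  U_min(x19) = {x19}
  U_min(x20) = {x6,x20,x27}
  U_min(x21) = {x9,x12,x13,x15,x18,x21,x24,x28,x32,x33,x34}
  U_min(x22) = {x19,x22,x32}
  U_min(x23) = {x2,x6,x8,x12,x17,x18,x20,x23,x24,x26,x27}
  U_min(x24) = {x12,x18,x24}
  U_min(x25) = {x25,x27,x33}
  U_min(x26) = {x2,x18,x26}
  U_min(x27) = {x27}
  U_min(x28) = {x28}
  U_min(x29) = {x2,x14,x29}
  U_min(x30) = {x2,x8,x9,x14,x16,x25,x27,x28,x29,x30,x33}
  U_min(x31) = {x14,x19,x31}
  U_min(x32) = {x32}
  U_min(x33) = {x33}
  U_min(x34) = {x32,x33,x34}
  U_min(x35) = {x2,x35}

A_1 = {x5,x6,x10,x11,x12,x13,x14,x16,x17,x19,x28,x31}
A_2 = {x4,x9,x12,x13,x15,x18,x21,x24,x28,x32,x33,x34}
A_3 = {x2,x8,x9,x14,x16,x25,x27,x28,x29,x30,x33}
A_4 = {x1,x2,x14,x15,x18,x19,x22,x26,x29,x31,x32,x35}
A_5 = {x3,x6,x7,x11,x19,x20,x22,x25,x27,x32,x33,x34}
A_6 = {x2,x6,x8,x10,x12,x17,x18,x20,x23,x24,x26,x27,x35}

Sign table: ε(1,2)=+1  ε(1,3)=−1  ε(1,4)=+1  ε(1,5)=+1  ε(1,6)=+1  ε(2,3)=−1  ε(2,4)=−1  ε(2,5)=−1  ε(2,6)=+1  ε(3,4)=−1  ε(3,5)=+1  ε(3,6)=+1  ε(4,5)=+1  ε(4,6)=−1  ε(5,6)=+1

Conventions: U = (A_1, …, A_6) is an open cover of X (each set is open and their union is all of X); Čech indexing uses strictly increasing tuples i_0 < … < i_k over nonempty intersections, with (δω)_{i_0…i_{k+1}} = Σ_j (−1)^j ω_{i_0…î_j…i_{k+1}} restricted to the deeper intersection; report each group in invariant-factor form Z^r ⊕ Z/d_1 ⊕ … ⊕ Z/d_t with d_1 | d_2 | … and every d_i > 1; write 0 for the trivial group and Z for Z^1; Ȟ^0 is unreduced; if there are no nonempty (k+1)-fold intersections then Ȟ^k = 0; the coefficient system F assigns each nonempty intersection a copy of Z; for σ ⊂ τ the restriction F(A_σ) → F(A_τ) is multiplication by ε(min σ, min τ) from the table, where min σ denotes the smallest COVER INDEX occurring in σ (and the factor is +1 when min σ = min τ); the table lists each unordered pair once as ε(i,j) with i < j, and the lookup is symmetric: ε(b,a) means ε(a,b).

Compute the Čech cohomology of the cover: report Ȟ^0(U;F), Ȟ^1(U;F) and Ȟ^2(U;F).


cover nerve:
  A12={x12,x13,x28} A13={x14,x16,x28} A14={x14,x19,x31} A15={x6,x11,x19} A16={x6,x10,x12,x17} A23={x9,x28,x33} A24={x15,x18,x32} A25={x32,x33,x34} A26={x12,x18,x24} A34={x2,x14,x29} A35={x25,x27,x33} A36={x2,x8,x27} A45={x19,x22,x32} A46={x2,x18,x26,x35} A56={x6,x20,x27}
  A123={x28} A126={x12} A134={x14} A145={x19} A156={x6} A235={x33} A245={x32} A246={x18} A346={x2} A356={x27}
C dims 6,15,10; δ0: rk 6, SNF 1^5·2; δ1: rk 9, SNF 1^9
Ȟ^0: (6−6)−0=0 ⇒ 0
Ȟ^1: (15−9)−6=0 plus torsion [2] ⇒ Z/2
Ȟ^2: (10−0)−9=1 ⇒ Z

Ȟ^0 = 0, Ȟ^1 = Z/2, Ȟ^2 = Z


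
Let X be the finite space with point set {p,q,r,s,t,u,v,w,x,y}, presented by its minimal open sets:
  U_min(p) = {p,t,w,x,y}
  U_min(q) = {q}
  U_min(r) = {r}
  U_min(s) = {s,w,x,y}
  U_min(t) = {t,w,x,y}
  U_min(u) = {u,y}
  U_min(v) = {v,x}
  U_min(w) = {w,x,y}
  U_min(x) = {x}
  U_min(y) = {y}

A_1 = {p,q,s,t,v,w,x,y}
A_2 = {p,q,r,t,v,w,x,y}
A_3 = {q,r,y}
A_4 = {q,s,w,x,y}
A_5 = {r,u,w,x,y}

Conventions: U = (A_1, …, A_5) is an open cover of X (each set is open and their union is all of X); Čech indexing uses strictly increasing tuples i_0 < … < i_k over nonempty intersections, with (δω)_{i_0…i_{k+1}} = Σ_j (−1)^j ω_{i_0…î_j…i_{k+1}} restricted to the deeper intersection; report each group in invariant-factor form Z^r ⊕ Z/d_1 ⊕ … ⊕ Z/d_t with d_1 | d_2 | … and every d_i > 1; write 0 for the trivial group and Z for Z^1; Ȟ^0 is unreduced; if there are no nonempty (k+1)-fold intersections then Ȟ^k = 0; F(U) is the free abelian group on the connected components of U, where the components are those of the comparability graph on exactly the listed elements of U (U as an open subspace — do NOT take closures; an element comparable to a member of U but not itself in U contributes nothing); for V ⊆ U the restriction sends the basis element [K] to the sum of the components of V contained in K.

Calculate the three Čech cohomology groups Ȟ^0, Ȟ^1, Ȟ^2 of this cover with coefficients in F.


intersection data:
  A12={p,q,t,v,w,x,y} A13={q,y} A14={q,s,w,x,y} A15={w,x,y} A23={q,r,y} A24={q,w,x,y} A25={r,w,x,y} A34={q,y} A35={r,y} A45={w,x,y}
  A123={q,y} A124={q,w,x,y} A125={w,x,y} A134={q,y} A135={y} A145={w,x,y} A234={q,y} A235={r,y} A245={w,x,y} A345={y}
  A1234={q,y} A1235={y} A1245={w,x,y} A1345={y} A2345={y}
  A12345={y}
components per intersection:
  A1: {p,s,t,v,w,x,y} {q}
  A2: {p,t,v,w,x,y} {q} {r}
  A3: {q} {r} {y}
  A4: {q} {s,w,x,y}
  A5: {r} {u,w,x,y}
  A12: {p,t,v,w,x,y} {q}
  A13: {q} {y}
  A14: {q} {s,w,x,y}
  A15: {w,x,y}
  A23: {q} {r} {y}
  A24: {q} {w,x,y}
  A25: {r} {w,x,y}
  A34: {q} {y}
  A35: {r} {y}
  A45: {w,x,y}
  A123: {q} {y}
  A124: {q} {w,x,y}
  A125: {w,x,y}
  A134: {q} {y}
  A135: {y}
  A145: {w,x,y}
  A234: {q} {y}
  A235: {r} {y}
  A245: {w,x,y}
  A345: {y}
  A1234: {q} {y}
  A1235: {y}
  A1245: {w,x,y}
  A1345: {y}
  A2345: {y}
  A12345: {y}
C dims 12,19,15,6; δ0: rk 9, SNF 1^9; δ1: rk 10, SNF 1^10; δ2: rk 5, SNF 1^5
Ȟ^0 = (12 − 9) − 0 = 3, so Ȟ^0 ≅ Z^3
Ȟ^1 = (19 − 10) − 9 = 0, so Ȟ^1 ≅ 0
Ȟ^2 = (15 − 5) − 10 = 0, so Ȟ^2 ≅ 0

Ȟ^0(U;F) ≅ Z^3, Ȟ^1(U;F) ≅ 0 and Ȟ^2(U;F) ≅ 0


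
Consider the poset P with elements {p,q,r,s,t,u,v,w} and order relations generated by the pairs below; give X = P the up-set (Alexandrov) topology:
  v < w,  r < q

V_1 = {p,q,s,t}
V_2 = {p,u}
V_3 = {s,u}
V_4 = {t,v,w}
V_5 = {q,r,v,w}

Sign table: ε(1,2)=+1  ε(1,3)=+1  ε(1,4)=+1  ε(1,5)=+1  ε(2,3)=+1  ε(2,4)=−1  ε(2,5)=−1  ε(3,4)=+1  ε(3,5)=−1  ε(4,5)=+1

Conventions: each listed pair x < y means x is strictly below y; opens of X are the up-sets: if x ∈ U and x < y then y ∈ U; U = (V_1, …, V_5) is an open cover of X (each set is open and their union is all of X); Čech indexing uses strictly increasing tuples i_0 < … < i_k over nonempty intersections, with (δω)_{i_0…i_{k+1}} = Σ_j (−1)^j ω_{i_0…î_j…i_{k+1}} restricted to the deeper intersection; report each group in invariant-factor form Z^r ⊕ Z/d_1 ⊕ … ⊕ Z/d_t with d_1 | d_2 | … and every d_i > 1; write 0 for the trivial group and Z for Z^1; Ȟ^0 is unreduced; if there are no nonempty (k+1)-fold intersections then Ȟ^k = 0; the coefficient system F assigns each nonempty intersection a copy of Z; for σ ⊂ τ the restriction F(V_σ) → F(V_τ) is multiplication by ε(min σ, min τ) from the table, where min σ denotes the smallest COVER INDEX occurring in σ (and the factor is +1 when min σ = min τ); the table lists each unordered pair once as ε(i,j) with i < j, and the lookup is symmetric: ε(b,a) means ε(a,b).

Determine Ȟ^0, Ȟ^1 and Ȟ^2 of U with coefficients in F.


nerve of the cover:
  V12={p} V13={s} V14={t} V15={q} V23={u} V45={v,w}
C dims 5,6; δ0: rk 4, SNF 1^4
Ȟ^0 = (5 − 4) − 0 = 1, so Ȟ^0 ≅ Z
Ȟ^1 = (6 − 0) − 4 = 2, so Ȟ^1 ≅ Z^2
Ȟ^2 = (0 − 0) − 0 = 0, so Ȟ^2 ≅ 0

Ȟ^0(U;F) ≅ Z, Ȟ^1(U;F) ≅ Z^2, Ȟ^2(U;F) ≅ 0


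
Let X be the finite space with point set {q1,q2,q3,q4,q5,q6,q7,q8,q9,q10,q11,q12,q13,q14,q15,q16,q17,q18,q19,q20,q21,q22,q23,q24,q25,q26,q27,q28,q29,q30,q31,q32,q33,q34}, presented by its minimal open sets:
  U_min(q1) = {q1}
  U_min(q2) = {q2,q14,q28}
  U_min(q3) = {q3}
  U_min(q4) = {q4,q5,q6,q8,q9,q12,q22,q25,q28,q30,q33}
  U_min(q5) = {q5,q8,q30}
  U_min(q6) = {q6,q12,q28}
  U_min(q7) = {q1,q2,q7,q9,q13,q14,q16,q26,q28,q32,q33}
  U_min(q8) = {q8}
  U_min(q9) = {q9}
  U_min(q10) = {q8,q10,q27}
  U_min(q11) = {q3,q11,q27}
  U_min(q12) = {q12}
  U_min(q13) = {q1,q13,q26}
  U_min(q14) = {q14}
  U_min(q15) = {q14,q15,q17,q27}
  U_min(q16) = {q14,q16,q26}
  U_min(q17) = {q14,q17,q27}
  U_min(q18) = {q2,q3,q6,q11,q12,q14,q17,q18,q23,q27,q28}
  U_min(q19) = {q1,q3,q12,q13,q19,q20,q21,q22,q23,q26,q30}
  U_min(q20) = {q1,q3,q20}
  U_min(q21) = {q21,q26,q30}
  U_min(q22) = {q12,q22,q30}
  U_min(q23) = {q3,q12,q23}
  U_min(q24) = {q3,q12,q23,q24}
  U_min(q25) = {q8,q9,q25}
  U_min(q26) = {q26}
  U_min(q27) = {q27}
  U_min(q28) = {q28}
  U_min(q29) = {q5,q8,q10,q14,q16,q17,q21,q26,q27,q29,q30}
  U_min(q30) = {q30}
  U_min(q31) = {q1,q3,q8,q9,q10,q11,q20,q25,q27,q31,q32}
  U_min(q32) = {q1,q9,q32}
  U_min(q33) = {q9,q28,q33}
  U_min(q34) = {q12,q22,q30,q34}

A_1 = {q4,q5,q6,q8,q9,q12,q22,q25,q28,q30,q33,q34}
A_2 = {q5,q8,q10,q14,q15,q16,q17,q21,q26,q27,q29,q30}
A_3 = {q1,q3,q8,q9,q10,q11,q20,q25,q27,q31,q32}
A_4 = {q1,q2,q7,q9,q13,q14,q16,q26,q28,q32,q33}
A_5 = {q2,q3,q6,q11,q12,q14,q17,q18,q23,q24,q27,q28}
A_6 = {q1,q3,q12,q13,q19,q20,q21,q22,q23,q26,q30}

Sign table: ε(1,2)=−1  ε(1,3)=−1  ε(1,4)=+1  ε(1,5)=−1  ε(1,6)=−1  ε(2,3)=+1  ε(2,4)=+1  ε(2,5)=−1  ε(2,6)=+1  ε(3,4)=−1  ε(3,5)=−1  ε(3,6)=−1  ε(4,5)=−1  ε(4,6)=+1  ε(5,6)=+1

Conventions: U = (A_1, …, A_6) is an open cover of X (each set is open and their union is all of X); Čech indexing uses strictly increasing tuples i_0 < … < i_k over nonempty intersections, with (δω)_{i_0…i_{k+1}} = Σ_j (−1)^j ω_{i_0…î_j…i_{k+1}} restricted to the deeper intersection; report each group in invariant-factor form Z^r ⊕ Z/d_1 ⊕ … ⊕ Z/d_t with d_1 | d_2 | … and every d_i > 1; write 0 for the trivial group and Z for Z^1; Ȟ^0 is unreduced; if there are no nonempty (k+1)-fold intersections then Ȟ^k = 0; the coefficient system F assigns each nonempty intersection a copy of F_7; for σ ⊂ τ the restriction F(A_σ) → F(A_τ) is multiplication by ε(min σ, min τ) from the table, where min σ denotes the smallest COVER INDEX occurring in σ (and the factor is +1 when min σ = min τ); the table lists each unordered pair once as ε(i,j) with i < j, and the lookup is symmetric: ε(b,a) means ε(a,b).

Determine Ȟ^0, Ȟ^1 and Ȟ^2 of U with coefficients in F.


Ȟ^0 ≅ 0,  Ȟ^1 ≅ 0,  Ȟ^2 ≅ Z/7

intersection data:
  A12={q5,q8,q30} A13={q8,q9,q25} A14={q9,q28,q33} A15={q6,q12,q28} A16={q12,q22,q30} A23={q8,q10,q27} A24={q14,q16,q26} A25={q14,q17,q27} A26={q21,q26,q30} A34={q1,q9,q32} A35={q3,q11,q27} A36={q1,q3,q20} A45={q2,q14,q28} A46={q1,q13,q26} A56={q3,q12,q23}
  A123={q8} A126={q30} A134={q9} A145={q28} A156={q12} A235={q27} A245={q14} A246={q26} A346={q1} A356={q3}
C dims 6,15,10; δ0: rk_F7 6; δ1: rk_F7 9
Ȟ^0 = (6 − 6) − 0 = 0, so Ȟ^0 ≅ 0
Ȟ^1 = (15 − 9) − 6 = 0, so Ȟ^1 ≅ 0
Ȟ^2 = (10 − 0) − 9 = 1, so Ȟ^2 ≅ Z/7


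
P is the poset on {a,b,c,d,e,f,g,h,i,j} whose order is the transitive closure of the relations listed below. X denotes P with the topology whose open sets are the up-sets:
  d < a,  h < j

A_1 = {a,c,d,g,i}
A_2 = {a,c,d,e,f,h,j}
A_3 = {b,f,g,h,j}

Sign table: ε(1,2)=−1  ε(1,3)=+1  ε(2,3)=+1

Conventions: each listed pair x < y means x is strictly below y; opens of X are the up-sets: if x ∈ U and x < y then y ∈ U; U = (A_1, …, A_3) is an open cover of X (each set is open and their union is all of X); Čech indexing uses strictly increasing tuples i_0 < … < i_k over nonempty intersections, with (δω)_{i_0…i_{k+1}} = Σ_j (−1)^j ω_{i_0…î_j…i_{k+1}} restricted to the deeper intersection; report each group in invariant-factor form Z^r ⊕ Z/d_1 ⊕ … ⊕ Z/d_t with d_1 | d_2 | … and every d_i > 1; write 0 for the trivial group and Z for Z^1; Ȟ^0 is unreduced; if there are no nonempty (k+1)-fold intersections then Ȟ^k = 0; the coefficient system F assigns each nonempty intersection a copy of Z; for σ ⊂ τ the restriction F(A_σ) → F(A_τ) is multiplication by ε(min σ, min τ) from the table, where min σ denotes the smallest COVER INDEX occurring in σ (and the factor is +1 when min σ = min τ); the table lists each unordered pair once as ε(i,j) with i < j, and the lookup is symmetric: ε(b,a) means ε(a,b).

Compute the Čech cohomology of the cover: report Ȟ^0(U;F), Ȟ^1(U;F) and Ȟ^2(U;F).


Ȟ^0(U;F) ≅ 0, Ȟ^1(U;F) ≅ Z/2 and Ȟ^2(U;F) ≅ 0

nonempty intersections:
  A12={a,c,d} A13={g} A23={f,h,j}
C dims 3,3; δ0: rk 3, SNF 1^2·2
Ȟ^0: (3−3)−0=0 ⇒ 0
Ȟ^1: (3−0)−3=0 plus torsion [2] ⇒ Z/2
Ȟ^2: (0−0)−0=0 ⇒ 0


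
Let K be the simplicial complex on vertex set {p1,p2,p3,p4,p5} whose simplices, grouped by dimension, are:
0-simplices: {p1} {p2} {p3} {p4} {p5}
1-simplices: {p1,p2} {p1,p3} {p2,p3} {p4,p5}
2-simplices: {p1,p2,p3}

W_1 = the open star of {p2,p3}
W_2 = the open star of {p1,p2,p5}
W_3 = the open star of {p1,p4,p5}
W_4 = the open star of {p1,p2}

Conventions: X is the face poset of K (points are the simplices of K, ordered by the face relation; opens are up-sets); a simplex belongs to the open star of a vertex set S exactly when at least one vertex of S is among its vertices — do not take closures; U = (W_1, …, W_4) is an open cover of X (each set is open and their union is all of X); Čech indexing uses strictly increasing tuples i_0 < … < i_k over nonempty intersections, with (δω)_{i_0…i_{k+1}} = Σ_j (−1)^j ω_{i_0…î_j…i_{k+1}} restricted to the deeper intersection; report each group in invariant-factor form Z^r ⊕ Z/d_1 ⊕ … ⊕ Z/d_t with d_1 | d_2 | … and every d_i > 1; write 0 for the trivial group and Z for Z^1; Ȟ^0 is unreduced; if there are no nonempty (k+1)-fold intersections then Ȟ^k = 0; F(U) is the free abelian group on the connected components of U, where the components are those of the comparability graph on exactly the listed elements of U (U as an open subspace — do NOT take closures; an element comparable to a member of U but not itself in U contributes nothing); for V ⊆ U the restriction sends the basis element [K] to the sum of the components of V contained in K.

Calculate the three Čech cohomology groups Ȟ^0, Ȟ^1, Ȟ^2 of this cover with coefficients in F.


nonempty overlaps:
  W1={{p2},{p3},{p1,p2},{p1,p3},{p2,p3},{p1,p2,p3}} W2={{p1},{p2},{p5},{p1,p2},{p1,p3},{p2,p3},{p4,p5},{p1,p2,p3}} W3={{p1},{p4},{p5},{p1,p2},{p1,p3},{p4,p5},{p1,p2,p3}} W4={{p1},{p2},{p1,p2},{p1,p3},{p2,p3},{p1,p2,p3}}
  W12={{p2},{p1,p2},{p1,p3},{p2,p3},{p1,p2,p3}} W13={{p1,p2},{p1,p3},{p1,p2,p3}} W14={{p2},{p1,p2},{p1,p3},{p2,p3},{p1,p2,p3}} W23={{p1},{p5},{p1,p2},{p1,p3},{p4,p5},{p1,p2,p3}} W24={{p1},{p2},{p1,p2},{p1,p3},{p2,p3},{p1,p2,p3}} W34={{p1},{p1,p2},{p1,p3},{p1,p2,p3}}
  W123={{p1,p2},{p1,p3},{p1,p2,p3}} W124={{p2},{p1,p2},{p1,p3},{p2,p3},{p1,p2,p3}} W134={{p1,p2},{p1,p3},{p1,p2,p3}} W234={{p1},{p1,p2},{p1,p3},{p1,p2,p3}}
  W1234={{p1,p2},{p1,p3},{p1,p2,p3}}
components per intersection:
  W1: {{p2},{p3},{p1,p2},{p1,p3},{p2,p3},{p1,p2,p3}}
  W2: {{p1},{p2},{p1,p2},{p1,p3},{p2,p3},{p1,p2,p3}} {{p5},{p4,p5}}
  W3: {{p1},{p1,p2},{p1,p3},{p1,p2,p3}} {{p4},{p5},{p4,p5}}
  W4: {{p1},{p2},{p1,p2},{p1,p3},{p2,p3},{p1,p2,p3}}
  W12: {{p2},{p1,p2},{p1,p3},{p2,p3},{p1,p2,p3}}
  W13: {{p1,p2},{p1,p3},{p1,p2,p3}}
  W14: {{p2},{p1,p2},{p1,p3},{p2,p3},{p1,p2,p3}}
  W23: {{p1},{p1,p2},{p1,p3},{p1,p2,p3}} {{p5},{p4,p5}}
  W24: {{p1},{p2},{p1,p2},{p1,p3},{p2,p3},{p1,p2,p3}}
  W34: {{p1},{p1,p2},{p1,p3},{p1,p2,p3}}
  W123: {{p1,p2},{p1,p3},{p1,p2,p3}}
  W124: {{p2},{p1,p2},{p1,p3},{p2,p3},{p1,p2,p3}}
  W134: {{p1,p2},{p1,p3},{p1,p2,p3}}
  W234: {{p1},{p1,p2},{p1,p3},{p1,p2,p3}}
  W1234: {{p1,p2},{p1,p3},{p1,p2,p3}}
C dims 6,7,4,1; δ0: rk 4, SNF 1^4; δ1: rk 3, SNF 1^3; δ2: rk 1, SNF 1^1
degree 0: 6−4−0 = 2 → Ȟ^0 ≅ Z^2
degree 1: 7−3−4 = 0 → Ȟ^1 ≅ 0
degree 2: 4−1−3 = 0 → Ȟ^2 ≅ 0

Ȟ^0 = Z^2,  Ȟ^1 = 0,  Ȟ^2 = 0
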